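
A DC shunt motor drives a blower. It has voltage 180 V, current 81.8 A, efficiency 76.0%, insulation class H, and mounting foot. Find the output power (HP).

15 HP

P_in = V·I = 180 × 81.8 = 14724 W
P_out = η·P_in = 0.76 × 14724 = 11190 W
= 11190/746 = 15 HP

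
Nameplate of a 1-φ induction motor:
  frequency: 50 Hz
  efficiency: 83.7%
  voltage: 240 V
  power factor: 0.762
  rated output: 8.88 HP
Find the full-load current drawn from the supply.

P_out = 8.88 × 746 = 6624 W
P_in = P_out / η = 6624 / 0.837 = 7914 W
I = P_in / (V·cosφ) = 7914 / (240 × 0.762) = 43.3 A

43.3 A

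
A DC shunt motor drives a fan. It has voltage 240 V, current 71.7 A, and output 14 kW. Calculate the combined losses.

P_in = V·I = 240×71.7 = 17208 W
P_out = 14000 W
Losses = P_in − P_out = 17208 − 14000 = 3208 W

3.21 kW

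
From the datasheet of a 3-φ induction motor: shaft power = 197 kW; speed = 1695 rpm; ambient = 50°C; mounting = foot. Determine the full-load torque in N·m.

1110 N·m

ω = 2π × 1695/60 = 177.5 rad/s
τ = P/ω = 197000/177.5 = 1110 N·m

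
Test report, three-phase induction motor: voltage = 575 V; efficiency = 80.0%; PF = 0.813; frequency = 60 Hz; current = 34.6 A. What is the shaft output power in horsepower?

30 HP

P_in = √3·V·I·cosφ = 1.732 × 575 × 34.6 × 0.813 = 28014 W
P_out = η·P_in = 0.8 × 28014 = 22411 W
= 22411/746 = 30 HP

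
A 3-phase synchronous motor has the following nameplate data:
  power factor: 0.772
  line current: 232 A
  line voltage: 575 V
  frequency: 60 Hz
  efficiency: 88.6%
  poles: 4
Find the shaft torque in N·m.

838 N·m

P_in = √3·V·I·cosφ = 1.732 × 575 × 232 × 0.772 = 178370 W
P_out = η·P_in = 0.886 × 178370 = 158036 W
n = n_s = 120×60/4 = 1800 rpm (synchronous)
ω = 2π×1800/60 = 188.5 rad/s
τ = P_out/ω = 158036/188.5 = 838 N·m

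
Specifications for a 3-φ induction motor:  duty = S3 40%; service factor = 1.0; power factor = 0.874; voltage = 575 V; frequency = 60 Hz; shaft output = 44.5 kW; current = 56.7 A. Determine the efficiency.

90.2 %

P_out = 44.5 kW = 44500 W
P_in = √3·V_L·I_L·cosφ = 1.732 × 575 × 56.7 × 0.874 = 49353 W
η = P_out / P_in = 44500 / 49353 = 0.902 = 90.2%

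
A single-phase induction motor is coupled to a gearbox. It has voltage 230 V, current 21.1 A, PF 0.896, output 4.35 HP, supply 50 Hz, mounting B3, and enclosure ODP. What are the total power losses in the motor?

1.1 kW

P_in = V·I·cosφ = 230×21.1×0.896 = 4348 W
P_out = 4.35×746 = 3245 W
Losses = P_in − P_out = 4348 − 3245 = 1103 W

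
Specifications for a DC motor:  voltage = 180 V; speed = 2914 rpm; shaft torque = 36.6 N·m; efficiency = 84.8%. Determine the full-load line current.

ω = 2π×2914/60 = 305.2 rad/s; P_out = τω = 36.6 × 305.2 = 11170 W
P_in = P_out / η = 11170 / 0.848 = 13172 W
I = P_in / V = 13172 / 180 = 73.2 A

73.2 A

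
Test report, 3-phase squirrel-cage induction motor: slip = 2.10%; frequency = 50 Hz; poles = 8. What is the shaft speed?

734 rpm

n_s = 120f/p = 120×50/8 = 750 rpm
n = n_s(1 − s) = 750 × (1 − 0.021) = 734 rpm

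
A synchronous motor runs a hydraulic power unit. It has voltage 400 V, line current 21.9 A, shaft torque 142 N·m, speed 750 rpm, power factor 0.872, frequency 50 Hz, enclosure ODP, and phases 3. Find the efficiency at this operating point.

84.3 %

ω = 2π × 750/60 = 78.54 rad/s; P_out = τω = 142 × 78.54 = 11153 W
P_in = √3·V_L·I_L·cosφ = 1.732 × 400 × 21.9 × 0.872 = 13230 W
η = P_out / P_in = 11153 / 13230 = 0.843 = 84.3%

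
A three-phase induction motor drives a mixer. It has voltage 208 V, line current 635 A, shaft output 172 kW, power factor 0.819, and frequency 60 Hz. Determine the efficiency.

P_out = 172 kW = 172000 W
P_in = √3·V_L·I_L·cosφ = 1.732 × 208 × 635 × 0.819 = 187357 W
η = P_out / P_in = 172000 / 187357 = 0.918 = 91.8%

91.8 %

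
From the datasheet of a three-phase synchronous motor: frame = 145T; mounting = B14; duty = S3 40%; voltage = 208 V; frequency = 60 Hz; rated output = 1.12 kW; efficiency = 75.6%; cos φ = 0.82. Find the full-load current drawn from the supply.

P_out = 1.12 kW = 1120 W
P_in = P_out / η = 1120 / 0.756 = 1481 W
I_L = P_in / (√3·V_L·cosφ) = 1481 / (1.732 × 208 × 0.82) = 5.01 A

5.01 A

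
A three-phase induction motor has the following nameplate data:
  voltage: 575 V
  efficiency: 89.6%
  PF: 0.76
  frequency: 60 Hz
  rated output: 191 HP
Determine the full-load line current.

210 A

P_out = 191 × 746 = 142486 W
P_in = P_out / η = 142486 / 0.896 = 159025 W
I_L = P_in / (√3·V_L·cosφ) = 159025 / (1.732 × 575 × 0.76) = 210 A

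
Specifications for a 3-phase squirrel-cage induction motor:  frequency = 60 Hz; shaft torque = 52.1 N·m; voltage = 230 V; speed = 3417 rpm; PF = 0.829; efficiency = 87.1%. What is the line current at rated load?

64.8 A

ω = 2π×3417/60 = 357.8 rad/s; P_out = τω = 52.1 × 357.8 = 18641 W
P_in = P_out / η = 18641 / 0.871 = 21402 W
I_L = P_in / (√3·V_L·cosφ) = 21402 / (1.732 × 230 × 0.829) = 64.8 A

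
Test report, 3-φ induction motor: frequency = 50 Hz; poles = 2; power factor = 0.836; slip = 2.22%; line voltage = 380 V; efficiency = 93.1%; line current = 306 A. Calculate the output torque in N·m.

P_in = √3·V·I·cosφ = 1.732 × 380 × 306 × 0.836 = 168368 W
P_out = η·P_in = 0.931 × 168368 = 156751 W
n_s = 120×50/2 = 3000 rpm; n = 3000×(1−0.0222) = 2933 rpm
ω = 2π×2933/60 = 307.1 rad/s
τ = P_out/ω = 156751/307.1 = 510 N·m

510 N·m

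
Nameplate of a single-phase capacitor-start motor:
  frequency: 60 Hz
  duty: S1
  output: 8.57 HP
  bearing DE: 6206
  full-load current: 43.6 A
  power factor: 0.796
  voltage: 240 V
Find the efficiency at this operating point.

P_out = 8.57 × 746 = 6393 W
P_in = V·I·cosφ = 240 × 43.6 × 0.796 = 8329 W
η = P_out / P_in = 6393 / 8329 = 0.768 = 76.8%

76.8 %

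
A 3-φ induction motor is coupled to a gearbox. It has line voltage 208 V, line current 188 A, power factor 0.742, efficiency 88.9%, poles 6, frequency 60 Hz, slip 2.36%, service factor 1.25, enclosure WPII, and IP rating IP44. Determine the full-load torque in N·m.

P_in = √3·V·I·cosφ = 1.732 × 208 × 188 × 0.742 = 50254 W
P_out = η·P_in = 0.889 × 50254 = 44676 W
n_s = 120×60/6 = 1200 rpm; n = 1200×(1−0.0236) = 1172 rpm
ω = 2π×1172/60 = 122.7 rad/s
τ = P_out/ω = 44676/122.7 = 364 N·m

364 N·m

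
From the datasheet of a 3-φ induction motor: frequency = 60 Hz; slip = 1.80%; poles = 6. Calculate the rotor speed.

n_s = 120f/p = 120×60/6 = 1200 rpm
n = n_s(1 − s) = 1200 × (1 − 0.018) = 1178 rpm

1178 rpm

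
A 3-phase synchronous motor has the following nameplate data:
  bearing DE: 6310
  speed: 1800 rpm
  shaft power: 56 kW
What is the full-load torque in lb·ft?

219 lb·ft

ω = 2π × 1800/60 = 188.5 rad/s
τ = P/ω = 56000/188.5 = 297.1 N·m
In lb·ft: 297.1/1.356 = 219 lb·ft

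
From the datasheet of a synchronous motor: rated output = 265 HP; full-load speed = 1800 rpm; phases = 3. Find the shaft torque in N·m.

P_out = 265 × 746 = 197690 W
ω = 2π × 1800/60 = 188.5 rad/s
τ = P_out/ω = 197690/188.5 = 1050 N·m

1050 N·m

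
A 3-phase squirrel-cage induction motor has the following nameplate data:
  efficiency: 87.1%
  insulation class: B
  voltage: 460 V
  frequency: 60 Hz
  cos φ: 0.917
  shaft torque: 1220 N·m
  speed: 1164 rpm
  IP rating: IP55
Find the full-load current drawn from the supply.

234 A

ω = 2π×1164/60 = 121.9 rad/s; P_out = τω = 1220 × 121.9 = 148718 W
P_in = P_out / η = 148718 / 0.871 = 170744 W
I_L = P_in / (√3·V_L·cosφ) = 170744 / (1.732 × 460 × 0.917) = 234 A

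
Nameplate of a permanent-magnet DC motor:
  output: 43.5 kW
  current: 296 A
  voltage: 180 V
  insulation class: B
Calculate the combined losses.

9.78 kW

P_in = V·I = 180×296 = 53280 W
P_out = 43500 W
Losses = P_in − P_out = 53280 − 43500 = 9780 W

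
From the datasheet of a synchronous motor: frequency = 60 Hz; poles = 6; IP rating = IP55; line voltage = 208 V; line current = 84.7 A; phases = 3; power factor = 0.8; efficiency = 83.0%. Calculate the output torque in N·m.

P_in = √3·V·I·cosφ = 1.732 × 208 × 84.7 × 0.8 = 24411 W
P_out = η·P_in = 0.83 × 24411 = 20261 W
n = n_s = 120×60/6 = 1200 rpm (synchronous)
ω = 2π×1200/60 = 125.7 rad/s
τ = P_out/ω = 20261/125.7 = 161 N·m

161 N·m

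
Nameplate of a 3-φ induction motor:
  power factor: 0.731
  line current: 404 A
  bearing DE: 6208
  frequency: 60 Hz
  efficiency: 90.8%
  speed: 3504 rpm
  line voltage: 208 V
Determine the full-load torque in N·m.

P_in = √3·V·I·cosφ = 1.732 × 208 × 404 × 0.731 = 106392 W
P_out = η·P_in = 0.908 × 106392 = 96604 W
n = 3504 rpm
ω = 2π×3504/60 = 366.9 rad/s
τ = P_out/ω = 96604/366.9 = 263 N·m

263 N·m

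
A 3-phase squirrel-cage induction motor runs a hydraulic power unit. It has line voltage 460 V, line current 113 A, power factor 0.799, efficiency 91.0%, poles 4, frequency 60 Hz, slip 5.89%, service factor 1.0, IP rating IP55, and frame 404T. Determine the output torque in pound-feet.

P_in = √3·V·I·cosφ = 1.732 × 460 × 113 × 0.799 = 71933 W
P_out = η·P_in = 0.91 × 71933 = 65459 W
n_s = 120×60/4 = 1800 rpm; n = 1800×(1−0.0589) = 1694 rpm
ω = 2π×1694/60 = 177.4 rad/s
τ = P_out/ω = 65459/177.4 = 369 N·m
In lb·ft: 369/1.356 = 272 lb·ft

272 lb·ft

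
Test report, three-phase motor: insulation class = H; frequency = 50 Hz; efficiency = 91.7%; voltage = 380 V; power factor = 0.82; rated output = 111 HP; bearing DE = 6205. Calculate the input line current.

P_out = 111 × 746 = 82806 W
P_in = P_out / η = 82806 / 0.917 = 90301 W
I_L = P_in / (√3·V_L·cosφ) = 90301 / (1.732 × 380 × 0.82) = 167 A

167 A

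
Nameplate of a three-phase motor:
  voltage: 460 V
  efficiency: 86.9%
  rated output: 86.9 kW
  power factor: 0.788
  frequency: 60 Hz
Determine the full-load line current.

P_out = 86.9 kW = 86900 W
P_in = P_out / η = 86900 / 0.869 = 100000 W
I_L = P_in / (√3·V_L·cosφ) = 100000 / (1.732 × 460 × 0.788) = 159 A

159 A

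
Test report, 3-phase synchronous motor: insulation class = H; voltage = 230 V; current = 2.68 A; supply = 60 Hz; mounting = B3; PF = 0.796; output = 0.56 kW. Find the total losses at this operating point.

P_in = √3·V·I·cosφ = 1.732×230×2.68×0.796 = 850 W
P_out = 560 W
Losses = P_in − P_out = 850 − 560 = 290 W

290 W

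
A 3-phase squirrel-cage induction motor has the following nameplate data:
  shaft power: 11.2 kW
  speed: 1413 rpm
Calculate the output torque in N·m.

ω = 2π × 1413/60 = 148 rad/s
τ = P/ω = 11200/148 = 75.7 N·m

75.7 N·m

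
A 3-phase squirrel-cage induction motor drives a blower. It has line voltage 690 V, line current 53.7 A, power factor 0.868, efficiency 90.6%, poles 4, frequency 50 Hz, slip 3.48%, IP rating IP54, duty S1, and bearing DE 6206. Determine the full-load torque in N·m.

P_in = √3·V·I·cosφ = 1.732 × 690 × 53.7 × 0.868 = 55705 W
P_out = η·P_in = 0.906 × 55705 = 50469 W
n_s = 120×50/4 = 1500 rpm; n = 1500×(1−0.0348) = 1448 rpm
ω = 2π×1448/60 = 151.6 rad/s
τ = P_out/ω = 50469/151.6 = 333 N·m

333 N·m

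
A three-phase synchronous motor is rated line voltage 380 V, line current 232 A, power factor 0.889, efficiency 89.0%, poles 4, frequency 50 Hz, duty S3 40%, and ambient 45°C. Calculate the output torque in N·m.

769 N·m

P_in = √3·V·I·cosφ = 1.732 × 380 × 232 × 0.889 = 135744 W
P_out = η·P_in = 0.89 × 135744 = 120812 W
n = n_s = 120×50/4 = 1500 rpm (synchronous)
ω = 2π×1500/60 = 157.1 rad/s
τ = P_out/ω = 120812/157.1 = 769 N·m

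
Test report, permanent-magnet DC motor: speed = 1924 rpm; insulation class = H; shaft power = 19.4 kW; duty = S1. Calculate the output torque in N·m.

ω = 2π × 1924/60 = 201.5 rad/s
τ = P/ω = 19400/201.5 = 96.3 N·m

96.3 N·m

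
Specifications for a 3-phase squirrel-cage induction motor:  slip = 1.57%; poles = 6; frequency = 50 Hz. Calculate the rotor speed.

n_s = 120f/p = 120×50/6 = 1000 rpm
n = n_s(1 − s) = 1000 × (1 − 0.0157) = 984 rpm

984 rpm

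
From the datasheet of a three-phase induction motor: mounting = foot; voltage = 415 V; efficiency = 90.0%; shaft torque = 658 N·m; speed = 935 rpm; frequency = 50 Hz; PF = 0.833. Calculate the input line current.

120 A

ω = 2π×935/60 = 97.91 rad/s; P_out = τω = 658 × 97.91 = 64425 W
P_in = P_out / η = 64425 / 0.900 = 71583 W
I_L = P_in / (√3·V_L·cosφ) = 71583 / (1.732 × 415 × 0.833) = 120 A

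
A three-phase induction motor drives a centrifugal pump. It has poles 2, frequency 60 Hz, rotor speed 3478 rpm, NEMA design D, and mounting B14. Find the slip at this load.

3.39 %

n_s = 120f/p = 120×60/2 = 3600 rpm
s = (n_s − n)/n_s = (3600 − 3478)/3600 = 0.0339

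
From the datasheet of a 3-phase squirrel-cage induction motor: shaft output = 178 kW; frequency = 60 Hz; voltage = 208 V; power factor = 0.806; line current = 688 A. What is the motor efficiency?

P_out = 178 kW = 178000 W
P_in = √3·V_L·I_L·cosφ = 1.732 × 208 × 688 × 0.806 = 199772 W
η = P_out / P_in = 178000 / 199772 = 0.891 = 89.1%

89.1 %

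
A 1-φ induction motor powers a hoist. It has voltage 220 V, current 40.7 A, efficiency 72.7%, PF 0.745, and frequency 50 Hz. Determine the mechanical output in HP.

P_in = V·I·cosφ = 220 × 40.7 × 0.745 = 6671 W
P_out = η·P_in = 0.727 × 6671 = 4850 W
= 4850/746 = 6.5 HP

6.5 HP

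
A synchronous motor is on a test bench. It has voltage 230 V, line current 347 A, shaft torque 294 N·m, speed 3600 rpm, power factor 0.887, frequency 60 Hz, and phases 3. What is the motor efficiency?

ω = 2π × 3600/60 = 377 rad/s; P_out = τω = 294 × 377 = 110838 W
P_in = √3·V_L·I_L·cosφ = 1.732 × 230 × 347 × 0.887 = 122611 W
η = P_out / P_in = 110838 / 122611 = 0.904 = 90.4%

90.4 %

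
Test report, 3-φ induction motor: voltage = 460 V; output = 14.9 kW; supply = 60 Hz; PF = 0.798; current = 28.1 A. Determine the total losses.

P_in = √3·V·I·cosφ = 1.732×460×28.1×0.798 = 17865 W
P_out = 14900 W
Losses = P_in − P_out = 17865 − 14900 = 2965 W

2970 W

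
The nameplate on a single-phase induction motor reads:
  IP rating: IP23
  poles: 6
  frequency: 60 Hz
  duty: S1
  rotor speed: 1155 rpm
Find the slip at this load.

3.75 %

n_s = 120f/p = 120×60/6 = 1200 rpm
s = (n_s − n)/n_s = (1200 − 1155)/1200 = 0.0375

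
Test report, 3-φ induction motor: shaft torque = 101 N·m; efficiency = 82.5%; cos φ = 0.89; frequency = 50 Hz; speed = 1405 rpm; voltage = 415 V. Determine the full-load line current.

28.2 A

ω = 2π×1405/60 = 147.1 rad/s; P_out = τω = 101 × 147.1 = 14857 W
P_in = P_out / η = 14857 / 0.825 = 18008 W
I_L = P_in / (√3·V_L·cosφ) = 18008 / (1.732 × 415 × 0.89) = 28.2 A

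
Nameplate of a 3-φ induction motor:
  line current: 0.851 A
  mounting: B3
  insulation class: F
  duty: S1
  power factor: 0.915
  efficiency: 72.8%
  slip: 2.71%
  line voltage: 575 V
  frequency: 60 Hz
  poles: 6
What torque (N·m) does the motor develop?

P_in = √3·V·I·cosφ = 1.732 × 575 × 0.851 × 0.915 = 775 W
P_out = η·P_in = 0.728 × 775 = 564 W
n_s = 120×60/6 = 1200 rpm; n = 1200×(1−0.0271) = 1167 rpm
ω = 2π×1167/60 = 122.2 rad/s
τ = P_out/ω = 564/122.2 = 4.62 N·m

4.62 N·m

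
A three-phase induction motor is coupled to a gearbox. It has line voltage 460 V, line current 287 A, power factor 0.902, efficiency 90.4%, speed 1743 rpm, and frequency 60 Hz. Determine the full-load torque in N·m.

1020 N·m

P_in = √3·V·I·cosφ = 1.732 × 460 × 287 × 0.902 = 206250 W
P_out = η·P_in = 0.904 × 206250 = 186450 W
n = 1743 rpm
ω = 2π×1743/60 = 182.5 rad/s
τ = P_out/ω = 186450/182.5 = 1020 N·m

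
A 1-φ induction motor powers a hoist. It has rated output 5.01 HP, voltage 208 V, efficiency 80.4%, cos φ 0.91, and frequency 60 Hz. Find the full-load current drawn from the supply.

24.6 A

P_out = 5.01 × 746 = 3737 W
P_in = P_out / η = 3737 / 0.804 = 4648 W
I = P_in / (V·cosφ) = 4648 / (208 × 0.91) = 24.6 A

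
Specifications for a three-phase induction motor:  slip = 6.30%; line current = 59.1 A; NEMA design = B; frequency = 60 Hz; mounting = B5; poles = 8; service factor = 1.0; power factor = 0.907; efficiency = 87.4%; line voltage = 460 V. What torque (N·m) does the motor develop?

P_in = √3·V·I·cosφ = 1.732 × 460 × 59.1 × 0.907 = 42707 W
P_out = η·P_in = 0.874 × 42707 = 37326 W
n_s = 120×60/8 = 900 rpm; n = 900×(1−0.063) = 843 rpm
ω = 2π×843/60 = 88.28 rad/s
τ = P_out/ω = 37326/88.28 = 423 N·m

423 N·m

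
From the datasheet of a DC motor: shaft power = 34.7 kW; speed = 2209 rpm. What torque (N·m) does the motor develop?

ω = 2π × 2209/60 = 231.3 rad/s
τ = P/ω = 34700/231.3 = 150 N·m

150 N·m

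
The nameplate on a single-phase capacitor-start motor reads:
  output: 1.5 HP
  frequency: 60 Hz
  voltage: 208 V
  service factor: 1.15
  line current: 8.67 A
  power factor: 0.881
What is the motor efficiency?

70.4 %

P_out = 1.5 × 746 = 1119 W
P_in = V·I·cosφ = 208 × 8.67 × 0.881 = 1589 W
η = P_out / P_in = 1119 / 1589 = 0.704 = 70.4%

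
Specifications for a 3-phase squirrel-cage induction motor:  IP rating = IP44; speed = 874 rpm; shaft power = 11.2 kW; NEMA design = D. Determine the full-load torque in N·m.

ω = 2π × 874/60 = 91.53 rad/s
τ = P/ω = 11200/91.53 = 122 N·m

122 N·m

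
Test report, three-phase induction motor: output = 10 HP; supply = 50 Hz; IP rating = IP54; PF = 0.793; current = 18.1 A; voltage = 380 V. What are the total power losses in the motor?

1990 W

P_in = √3·V·I·cosφ = 1.732×380×18.1×0.793 = 9447 W
P_out = 10×746 = 7460 W
Losses = P_in − P_out = 9447 − 7460 = 1987 W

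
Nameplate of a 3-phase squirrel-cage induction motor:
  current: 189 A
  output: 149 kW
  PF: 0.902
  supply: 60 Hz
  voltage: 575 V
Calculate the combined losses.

20.8 kW

P_in = √3·V·I·cosφ = 1.732×575×189×0.902 = 169779 W
P_out = 149000 W
Losses = P_in − P_out = 169779 − 149000 = 20779 W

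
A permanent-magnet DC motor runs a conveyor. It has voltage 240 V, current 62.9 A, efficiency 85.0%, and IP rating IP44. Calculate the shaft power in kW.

12.8 kW

P_in = V·I = 240 × 62.9 = 15096 W
P_out = η·P_in = 0.85 × 15096 = 12832 W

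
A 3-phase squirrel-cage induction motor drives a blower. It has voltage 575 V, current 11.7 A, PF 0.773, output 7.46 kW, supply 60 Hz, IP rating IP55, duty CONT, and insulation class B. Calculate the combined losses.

1550 W

P_in = √3·V·I·cosφ = 1.732×575×11.7×0.773 = 9007 W
P_out = 7460 W
Losses = P_in − P_out = 9007 − 7460 = 1547 W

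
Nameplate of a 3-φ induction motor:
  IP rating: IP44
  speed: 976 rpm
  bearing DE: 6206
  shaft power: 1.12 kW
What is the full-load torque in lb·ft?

8.08 lb·ft

ω = 2π × 976/60 = 102.2 rad/s
τ = P/ω = 1120/102.2 = 10.96 N·m
In lb·ft: 10.96/1.356 = 8.08 lb·ft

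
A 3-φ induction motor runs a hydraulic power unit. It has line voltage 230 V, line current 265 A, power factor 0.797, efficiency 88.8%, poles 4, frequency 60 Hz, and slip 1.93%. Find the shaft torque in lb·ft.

P_in = √3·V·I·cosφ = 1.732 × 230 × 265 × 0.797 = 84136 W
P_out = η·P_in = 0.888 × 84136 = 74713 W
n_s = 120×60/4 = 1800 rpm; n = 1800×(1−0.0193) = 1765 rpm
ω = 2π×1765/60 = 184.8 rad/s
τ = P_out/ω = 74713/184.8 = 404.3 N·m
In lb·ft: 404.3/1.356 = 298 lb·ft

298 lb·ft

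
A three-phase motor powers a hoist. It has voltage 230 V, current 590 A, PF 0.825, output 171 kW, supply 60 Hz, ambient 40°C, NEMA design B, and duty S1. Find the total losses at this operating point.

P_in = √3·V·I·cosφ = 1.732×230×590×0.825 = 193902 W
P_out = 171000 W
Losses = P_in − P_out = 193902 − 171000 = 22902 W

22900 W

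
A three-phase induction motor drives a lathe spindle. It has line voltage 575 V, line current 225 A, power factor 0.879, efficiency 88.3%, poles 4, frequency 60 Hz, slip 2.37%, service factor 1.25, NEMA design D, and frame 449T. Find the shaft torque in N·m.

P_in = √3·V·I·cosφ = 1.732 × 575 × 225 × 0.879 = 196964 W
P_out = η·P_in = 0.883 × 196964 = 173919 W
n_s = 120×60/4 = 1800 rpm; n = 1800×(1−0.0237) = 1757 rpm
ω = 2π×1757/60 = 184 rad/s
τ = P_out/ω = 173919/184 = 945 N·m

945 N·m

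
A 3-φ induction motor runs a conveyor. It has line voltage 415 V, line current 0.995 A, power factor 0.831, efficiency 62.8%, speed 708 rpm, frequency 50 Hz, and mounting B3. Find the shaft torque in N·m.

P_in = √3·V·I·cosφ = 1.732 × 415 × 0.995 × 0.831 = 594 W
P_out = η·P_in = 0.628 × 594 = 373 W
n = 708 rpm
ω = 2π×708/60 = 74.14 rad/s
τ = P_out/ω = 373/74.14 = 5.03 N·m

5.03 N·m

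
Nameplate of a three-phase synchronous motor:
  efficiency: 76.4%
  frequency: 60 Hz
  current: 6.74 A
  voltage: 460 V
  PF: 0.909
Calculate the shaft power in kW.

3.73 kW

P_in = √3·V·I·cosφ = 1.732 × 460 × 6.74 × 0.909 = 4881 W
P_out = η·P_in = 0.764 × 4881 = 3729 W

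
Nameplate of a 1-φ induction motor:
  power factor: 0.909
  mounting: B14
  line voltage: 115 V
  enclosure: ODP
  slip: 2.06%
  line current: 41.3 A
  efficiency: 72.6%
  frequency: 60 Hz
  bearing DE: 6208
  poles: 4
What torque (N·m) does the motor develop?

P_in = V·I·cosφ = 115 × 41.3 × 0.909 = 4317 W
P_out = η·P_in = 0.726 × 4317 = 3134 W
n_s = 120×60/4 = 1800 rpm; n = 1800×(1−0.0206) = 1763 rpm
ω = 2π×1763/60 = 184.6 rad/s
τ = P_out/ω = 3134/184.6 = 17 N·m

17 N·m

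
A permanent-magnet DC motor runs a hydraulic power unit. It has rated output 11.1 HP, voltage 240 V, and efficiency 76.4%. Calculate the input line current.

P_out = 11.1 × 746 = 8281 W
P_in = P_out / η = 8281 / 0.764 = 10839 W
I = P_in / V = 10839 / 240 = 45.2 A

45.2 A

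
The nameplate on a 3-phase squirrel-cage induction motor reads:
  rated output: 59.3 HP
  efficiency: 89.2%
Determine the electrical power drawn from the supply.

49.6 kW

P_out = 59.3 × 746 = 44238 W
P_in = P_out/η = 44238/0.892 = 49594 W = 49.6 kW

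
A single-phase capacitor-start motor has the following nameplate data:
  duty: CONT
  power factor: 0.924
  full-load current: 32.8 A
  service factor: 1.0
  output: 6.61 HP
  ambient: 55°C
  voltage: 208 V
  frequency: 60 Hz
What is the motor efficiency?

78.2 %

P_out = 6.61 × 746 = 4931 W
P_in = V·I·cosφ = 208 × 32.8 × 0.924 = 6304 W
η = P_out / P_in = 4931 / 6304 = 0.782 = 78.2%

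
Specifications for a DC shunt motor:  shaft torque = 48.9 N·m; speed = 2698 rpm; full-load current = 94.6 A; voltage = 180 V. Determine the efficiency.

81.1 %

ω = 2π × 2698/60 = 282.5 rad/s; P_out = τω = 48.9 × 282.5 = 13814 W
P_in = V·I = 180 × 94.6 = 17028 W
η = P_out / P_in = 13814 / 17028 = 0.811 = 81.1%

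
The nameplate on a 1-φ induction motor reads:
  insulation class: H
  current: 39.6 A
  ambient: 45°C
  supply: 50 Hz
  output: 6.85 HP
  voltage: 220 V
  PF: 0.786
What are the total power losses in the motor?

P_in = V·I·cosφ = 220×39.6×0.786 = 6848 W
P_out = 6.85×746 = 5110 W
Losses = P_in − P_out = 6848 − 5110 = 1738 W

1.74 kW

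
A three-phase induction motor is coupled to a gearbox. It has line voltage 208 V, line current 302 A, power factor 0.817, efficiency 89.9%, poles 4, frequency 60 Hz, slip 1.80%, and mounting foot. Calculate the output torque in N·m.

P_in = √3·V·I·cosφ = 1.732 × 208 × 302 × 0.817 = 88887 W
P_out = η·P_in = 0.899 × 88887 = 79909 W
n_s = 120×60/4 = 1800 rpm; n = 1800×(1−0.018) = 1768 rpm
ω = 2π×1768/60 = 185.1 rad/s
τ = P_out/ω = 79909/185.1 = 432 N·m

432 N·m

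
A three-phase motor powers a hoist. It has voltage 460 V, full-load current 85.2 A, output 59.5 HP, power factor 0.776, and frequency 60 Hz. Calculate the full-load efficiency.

84.3 %

P_out = 59.5 × 746 = 44387 W
P_in = √3·V_L·I_L·cosφ = 1.732 × 460 × 85.2 × 0.776 = 52675 W
η = P_out / P_in = 44387 / 52675 = 0.843 = 84.3%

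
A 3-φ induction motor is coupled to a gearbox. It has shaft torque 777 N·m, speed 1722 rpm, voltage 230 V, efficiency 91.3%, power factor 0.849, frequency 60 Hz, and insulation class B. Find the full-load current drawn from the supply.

454 A

ω = 2π×1722/60 = 180.3 rad/s; P_out = τω = 777 × 180.3 = 140093 W
P_in = P_out / η = 140093 / 0.913 = 153442 W
I_L = P_in / (√3·V_L·cosφ) = 153442 / (1.732 × 230 × 0.849) = 454 A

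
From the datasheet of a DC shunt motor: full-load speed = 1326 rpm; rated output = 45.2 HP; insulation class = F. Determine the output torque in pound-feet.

P_out = 45.2 × 746 = 33719 W
ω = 2π × 1326/60 = 138.9 rad/s
τ = P_out/ω = 33719/138.9 = 242.8 N·m
In lb·ft: 242.8/1.356 = 179 lb·ft

179 lb·ft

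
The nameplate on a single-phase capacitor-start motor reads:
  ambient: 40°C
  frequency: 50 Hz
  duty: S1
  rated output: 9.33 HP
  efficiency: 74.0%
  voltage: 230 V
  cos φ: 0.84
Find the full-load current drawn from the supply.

48.7 A

P_out = 9.33 × 746 = 6960 W
P_in = P_out / η = 6960 / 0.740 = 9405 W
I = P_in / (V·cosφ) = 9405 / (230 × 0.84) = 48.7 A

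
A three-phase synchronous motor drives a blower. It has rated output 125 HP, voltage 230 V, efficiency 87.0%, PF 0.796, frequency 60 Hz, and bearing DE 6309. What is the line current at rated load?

338 A

P_out = 125 × 746 = 93250 W
P_in = P_out / η = 93250 / 0.870 = 107184 W
I_L = P_in / (√3·V_L·cosφ) = 107184 / (1.732 × 230 × 0.796) = 338 A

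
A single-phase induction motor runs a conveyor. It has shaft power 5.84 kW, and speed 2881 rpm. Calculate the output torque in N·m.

ω = 2π × 2881/60 = 301.7 rad/s
τ = P/ω = 5840/301.7 = 19.4 N·m

19.4 N·m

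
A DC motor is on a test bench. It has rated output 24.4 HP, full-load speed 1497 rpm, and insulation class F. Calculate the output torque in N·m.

116 N·m

P_out = 24.4 × 746 = 18202 W
ω = 2π × 1497/60 = 156.8 rad/s
τ = P_out/ω = 18202/156.8 = 116 N·m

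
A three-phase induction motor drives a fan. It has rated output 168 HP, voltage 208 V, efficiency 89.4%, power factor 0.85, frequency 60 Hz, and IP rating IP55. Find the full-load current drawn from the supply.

P_out = 168 × 746 = 125328 W
P_in = P_out / η = 125328 / 0.894 = 140188 W
I_L = P_in / (√3·V_L·cosφ) = 140188 / (1.732 × 208 × 0.85) = 458 A

458 A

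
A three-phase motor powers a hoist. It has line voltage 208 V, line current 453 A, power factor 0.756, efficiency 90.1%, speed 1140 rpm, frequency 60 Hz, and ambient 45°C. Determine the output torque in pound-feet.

687 lb·ft

P_in = √3·V·I·cosφ = 1.732 × 208 × 453 × 0.756 = 123376 W
P_out = η·P_in = 0.901 × 123376 = 111162 W
n = 1140 rpm
ω = 2π×1140/60 = 119.4 rad/s
τ = P_out/ω = 111162/119.4 = 931 N·m
In lb·ft: 931/1.356 = 687 lb·ft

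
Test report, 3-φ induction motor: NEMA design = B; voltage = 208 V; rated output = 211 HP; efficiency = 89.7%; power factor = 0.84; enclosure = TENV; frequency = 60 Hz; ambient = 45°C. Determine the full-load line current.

P_out = 211 × 746 = 157406 W
P_in = P_out / η = 157406 / 0.897 = 175480 W
I_L = P_in / (√3·V_L·cosφ) = 175480 / (1.732 × 208 × 0.84) = 580 A

580 A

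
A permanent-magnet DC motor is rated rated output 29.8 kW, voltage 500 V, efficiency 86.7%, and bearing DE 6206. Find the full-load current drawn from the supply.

P_out = 29.8 kW = 29800 W
P_in = P_out / η = 29800 / 0.867 = 34371 W
I = P_in / V = 34371 / 500 = 68.7 A

68.7 A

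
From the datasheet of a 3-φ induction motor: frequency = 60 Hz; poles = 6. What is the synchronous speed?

n_s = 120f/p = 120×60/6 = 1200 rpm

1200 rpm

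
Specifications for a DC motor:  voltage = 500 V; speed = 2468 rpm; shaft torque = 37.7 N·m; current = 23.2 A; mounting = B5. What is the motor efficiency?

ω = 2π × 2468/60 = 258.4 rad/s; P_out = τω = 37.7 × 258.4 = 9742 W
P_in = V·I = 500 × 23.2 = 11600 W
η = P_out / P_in = 9742 / 11600 = 0.840 = 84.0%

84.0 %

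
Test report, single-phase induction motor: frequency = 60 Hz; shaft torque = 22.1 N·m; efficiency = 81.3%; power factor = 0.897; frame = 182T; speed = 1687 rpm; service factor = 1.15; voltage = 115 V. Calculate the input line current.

46.6 A

ω = 2π×1687/60 = 176.7 rad/s; P_out = τω = 22.1 × 176.7 = 3905 W
P_in = P_out / η = 3905 / 0.813 = 4803 W
I = P_in / (V·cosφ) = 4803 / (115 × 0.897) = 46.6 A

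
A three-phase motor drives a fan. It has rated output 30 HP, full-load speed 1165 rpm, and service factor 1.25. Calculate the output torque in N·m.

183 N·m

P_out = 30 × 746 = 22380 W
ω = 2π × 1165/60 = 122 rad/s
τ = P_out/ω = 22380/122 = 183 N·m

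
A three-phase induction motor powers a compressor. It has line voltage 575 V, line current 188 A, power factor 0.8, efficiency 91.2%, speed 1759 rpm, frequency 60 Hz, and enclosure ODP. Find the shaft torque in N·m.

P_in = √3·V·I·cosφ = 1.732 × 575 × 188 × 0.8 = 149783 W
P_out = η·P_in = 0.912 × 149783 = 136602 W
n = 1759 rpm
ω = 2π×1759/60 = 184.2 rad/s
τ = P_out/ω = 136602/184.2 = 742 N·m

742 N·m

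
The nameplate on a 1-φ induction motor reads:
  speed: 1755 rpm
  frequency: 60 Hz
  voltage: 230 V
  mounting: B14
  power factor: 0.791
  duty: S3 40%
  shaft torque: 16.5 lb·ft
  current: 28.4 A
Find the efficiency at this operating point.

79.6 %

τ = 16.5 lb·ft × 1.356 = 22.37 N·m
ω = 2π × 1755/60 = 183.8 rad/s; P_out = τω = 22.37 × 183.8 = 4112 W
P_in = V·I·cosφ = 230 × 28.4 × 0.791 = 5167 W
η = P_out / P_in = 4112 / 5167 = 0.796 = 79.6%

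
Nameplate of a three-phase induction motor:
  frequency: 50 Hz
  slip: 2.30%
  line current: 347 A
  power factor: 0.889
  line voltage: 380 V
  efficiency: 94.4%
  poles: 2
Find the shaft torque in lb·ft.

461 lb·ft

P_in = √3·V·I·cosφ = 1.732 × 380 × 347 × 0.889 = 203031 W
P_out = η·P_in = 0.944 × 203031 = 191661 W
n_s = 120×50/2 = 3000 rpm; n = 3000×(1−0.023) = 2931 rpm
ω = 2π×2931/60 = 306.9 rad/s
τ = P_out/ω = 191661/306.9 = 624.5 N·m
In lb·ft: 624.5/1.356 = 461 lb·ft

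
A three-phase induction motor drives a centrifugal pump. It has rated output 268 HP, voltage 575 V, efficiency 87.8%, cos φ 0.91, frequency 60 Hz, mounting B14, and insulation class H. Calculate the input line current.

251 A

P_out = 268 × 746 = 199928 W
P_in = P_out / η = 199928 / 0.878 = 227708 W
I_L = P_in / (√3·V_L·cosφ) = 227708 / (1.732 × 575 × 0.91) = 251 A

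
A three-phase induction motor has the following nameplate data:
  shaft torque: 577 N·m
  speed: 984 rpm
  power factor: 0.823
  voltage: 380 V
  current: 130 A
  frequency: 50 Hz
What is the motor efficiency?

ω = 2π × 984/60 = 103 rad/s; P_out = τω = 577 × 103 = 59431 W
P_in = √3·V_L·I_L·cosφ = 1.732 × 380 × 130 × 0.823 = 70417 W
η = P_out / P_in = 59431 / 70417 = 0.844 = 84.4%

84.4 %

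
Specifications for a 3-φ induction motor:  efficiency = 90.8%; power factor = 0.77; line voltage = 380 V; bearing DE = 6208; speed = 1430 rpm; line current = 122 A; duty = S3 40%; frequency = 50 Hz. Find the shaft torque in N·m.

375 N·m

P_in = √3·V·I·cosφ = 1.732 × 380 × 122 × 0.77 = 61828 W
P_out = η·P_in = 0.908 × 61828 = 56140 W
n = 1430 rpm
ω = 2π×1430/60 = 149.7 rad/s
τ = P_out/ω = 56140/149.7 = 375 N·m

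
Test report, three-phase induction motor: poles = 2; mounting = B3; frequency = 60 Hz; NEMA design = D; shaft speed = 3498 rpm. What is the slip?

2.8 %

n_s = 120f/p = 120×60/2 = 3600 rpm
s = (n_s − n)/n_s = (3600 − 3498)/3600 = 0.0283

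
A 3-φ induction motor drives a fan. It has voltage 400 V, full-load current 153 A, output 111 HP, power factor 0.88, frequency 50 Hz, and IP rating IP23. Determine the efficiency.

P_out = 111 × 746 = 82806 W
P_in = √3·V_L·I_L·cosφ = 1.732 × 400 × 153 × 0.88 = 93279 W
η = P_out / P_in = 82806 / 93279 = 0.888 = 88.8%

88.8 %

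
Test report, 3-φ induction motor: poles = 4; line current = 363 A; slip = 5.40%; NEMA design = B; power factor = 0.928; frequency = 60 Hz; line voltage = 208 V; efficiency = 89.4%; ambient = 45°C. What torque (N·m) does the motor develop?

P_in = √3·V·I·cosφ = 1.732 × 208 × 363 × 0.928 = 121357 W
P_out = η·P_in = 0.894 × 121357 = 108493 W
n_s = 120×60/4 = 1800 rpm; n = 1800×(1−0.054) = 1703 rpm
ω = 2π×1703/60 = 178.3 rad/s
τ = P_out/ω = 108493/178.3 = 608 N·m

608 N·m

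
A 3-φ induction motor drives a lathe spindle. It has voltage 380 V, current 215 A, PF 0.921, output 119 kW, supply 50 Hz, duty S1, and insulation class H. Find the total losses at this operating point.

11300 W

P_in = √3·V·I·cosφ = 1.732×380×215×0.921 = 130326 W
P_out = 119000 W
Losses = P_in − P_out = 130326 − 119000 = 11326 W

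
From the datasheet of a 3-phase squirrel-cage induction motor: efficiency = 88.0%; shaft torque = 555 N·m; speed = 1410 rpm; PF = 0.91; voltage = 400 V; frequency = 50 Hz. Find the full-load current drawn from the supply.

ω = 2π×1410/60 = 147.7 rad/s; P_out = τω = 555 × 147.7 = 81974 W
P_in = P_out / η = 81974 / 0.880 = 93152 W
I_L = P_in / (√3·V_L·cosφ) = 93152 / (1.732 × 400 × 0.91) = 148 A

148 A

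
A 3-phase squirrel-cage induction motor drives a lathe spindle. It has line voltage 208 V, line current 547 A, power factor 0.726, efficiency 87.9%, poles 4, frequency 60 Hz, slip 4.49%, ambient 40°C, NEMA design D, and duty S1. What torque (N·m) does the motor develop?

699 N·m

P_in = √3·V·I·cosφ = 1.732 × 208 × 547 × 0.726 = 143066 W
P_out = η·P_in = 0.879 × 143066 = 125755 W
n_s = 120×60/4 = 1800 rpm; n = 1800×(1−0.0449) = 1719 rpm
ω = 2π×1719/60 = 180 rad/s
τ = P_out/ω = 125755/180 = 699 N·m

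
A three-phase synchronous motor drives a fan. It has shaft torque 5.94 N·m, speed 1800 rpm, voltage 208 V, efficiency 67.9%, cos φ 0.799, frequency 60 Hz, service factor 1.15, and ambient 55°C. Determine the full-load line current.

ω = 2π×1800/60 = 188.5 rad/s; P_out = τω = 5.94 × 188.5 = 1120 W
P_in = P_out / η = 1120 / 0.679 = 1649 W
I_L = P_in / (√3·V_L·cosφ) = 1649 / (1.732 × 208 × 0.799) = 5.73 A

5.73 A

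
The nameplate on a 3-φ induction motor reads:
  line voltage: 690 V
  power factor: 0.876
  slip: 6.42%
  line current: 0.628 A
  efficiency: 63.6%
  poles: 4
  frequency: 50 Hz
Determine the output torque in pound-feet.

2.1 lb·ft

P_in = √3·V·I·cosφ = 1.732 × 690 × 0.628 × 0.876 = 657 W
P_out = η·P_in = 0.636 × 657 = 418 W
n_s = 120×50/4 = 1500 rpm; n = 1500×(1−0.0642) = 1404 rpm
ω = 2π×1404/60 = 147 rad/s
τ = P_out/ω = 418/147 = 2.844 N·m
In lb·ft: 2.844/1.356 = 2.1 lb·ft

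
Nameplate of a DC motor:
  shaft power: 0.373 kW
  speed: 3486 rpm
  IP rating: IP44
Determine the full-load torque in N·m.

1.02 N·m

ω = 2π × 3486/60 = 365.1 rad/s
τ = P/ω = 373/365.1 = 1.02 N·m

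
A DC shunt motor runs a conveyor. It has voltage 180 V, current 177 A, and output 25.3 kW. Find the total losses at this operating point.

P_in = V·I = 180×177 = 31860 W
P_out = 25300 W
Losses = P_in − P_out = 31860 − 25300 = 6560 W

6560 W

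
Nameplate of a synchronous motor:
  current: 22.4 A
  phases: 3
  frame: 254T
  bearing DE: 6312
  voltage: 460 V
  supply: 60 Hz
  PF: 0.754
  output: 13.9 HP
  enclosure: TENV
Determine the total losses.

3090 W

P_in = √3·V·I·cosφ = 1.732×460×22.4×0.754 = 13456 W
P_out = 13.9×746 = 10369 W
Losses = P_in − P_out = 13456 − 10369 = 3087 W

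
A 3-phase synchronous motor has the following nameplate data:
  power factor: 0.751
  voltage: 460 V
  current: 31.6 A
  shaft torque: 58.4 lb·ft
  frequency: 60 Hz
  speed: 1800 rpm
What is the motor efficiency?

τ = 58.4 lb·ft × 1.356 = 79.19 N·m
ω = 2π × 1800/60 = 188.5 rad/s; P_out = τω = 79.19 × 188.5 = 14927 W
P_in = √3·V_L·I_L·cosφ = 1.732 × 460 × 31.6 × 0.751 = 18907 W
η = P_out / P_in = 14927 / 18907 = 0.789 = 78.9%

78.9 %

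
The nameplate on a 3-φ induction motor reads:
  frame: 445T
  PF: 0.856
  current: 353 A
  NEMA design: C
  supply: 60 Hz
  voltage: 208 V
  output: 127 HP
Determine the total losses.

P_in = √3·V·I·cosφ = 1.732×208×353×0.856 = 108858 W
P_out = 127×746 = 94742 W
Losses = P_in − P_out = 108858 − 94742 = 14116 W

14.1 kW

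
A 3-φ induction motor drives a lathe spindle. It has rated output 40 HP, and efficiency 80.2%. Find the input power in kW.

P_out = 40 × 746 = 29840 W
P_in = P_out/η = 29840/0.802 = 37207 W = 37.2 kW

37.2 kW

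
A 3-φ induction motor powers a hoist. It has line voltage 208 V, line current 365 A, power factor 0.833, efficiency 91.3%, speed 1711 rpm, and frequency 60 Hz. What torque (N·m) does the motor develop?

558 N·m

P_in = √3·V·I·cosφ = 1.732 × 208 × 365 × 0.833 = 109534 W
P_out = η·P_in = 0.913 × 109534 = 100005 W
n = 1711 rpm
ω = 2π×1711/60 = 179.2 rad/s
τ = P_out/ω = 100005/179.2 = 558 N·m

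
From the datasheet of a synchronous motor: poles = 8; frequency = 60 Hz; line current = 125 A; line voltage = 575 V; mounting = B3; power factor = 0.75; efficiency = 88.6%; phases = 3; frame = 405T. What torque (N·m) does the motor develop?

878 N·m

P_in = √3·V·I·cosφ = 1.732 × 575 × 125 × 0.75 = 93366 W
P_out = η·P_in = 0.886 × 93366 = 82722 W
n = n_s = 120×60/8 = 900 rpm (synchronous)
ω = 2π×900/60 = 94.25 rad/s
τ = P_out/ω = 82722/94.25 = 878 N·m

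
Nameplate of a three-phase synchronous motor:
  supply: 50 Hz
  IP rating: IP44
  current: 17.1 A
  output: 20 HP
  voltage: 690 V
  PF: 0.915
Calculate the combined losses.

P_in = √3·V·I·cosφ = 1.732×690×17.1×0.915 = 18699 W
P_out = 20×746 = 14920 W
Losses = P_in − P_out = 18699 − 14920 = 3779 W

3.78 kW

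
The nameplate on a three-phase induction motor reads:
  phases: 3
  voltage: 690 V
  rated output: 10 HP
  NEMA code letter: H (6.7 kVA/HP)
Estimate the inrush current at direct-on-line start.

S_LR = 6.7 × 10 = 67 kVA
I_LR = S_LR/(√3·V_L) = 67000/(1.732×690) = 56.1 A

56.1 A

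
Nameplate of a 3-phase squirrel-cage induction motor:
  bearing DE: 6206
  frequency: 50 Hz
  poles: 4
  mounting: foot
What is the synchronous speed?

1500 rpm

n_s = 120f/p = 120×50/4 = 1500 rpm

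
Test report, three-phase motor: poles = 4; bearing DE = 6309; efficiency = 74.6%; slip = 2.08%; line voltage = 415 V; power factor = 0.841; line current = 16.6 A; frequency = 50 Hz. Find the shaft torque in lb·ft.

35.9 lb·ft

P_in = √3·V·I·cosφ = 1.732 × 415 × 16.6 × 0.841 = 10035 W
P_out = η·P_in = 0.746 × 10035 = 7486 W
n_s = 120×50/4 = 1500 rpm; n = 1500×(1−0.0208) = 1469 rpm
ω = 2π×1469/60 = 153.8 rad/s
τ = P_out/ω = 7486/153.8 = 48.67 N·m
In lb·ft: 48.67/1.356 = 35.9 lb·ft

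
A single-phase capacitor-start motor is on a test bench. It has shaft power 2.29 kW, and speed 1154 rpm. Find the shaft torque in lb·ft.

ω = 2π × 1154/60 = 120.8 rad/s
τ = P/ω = 2290/120.8 = 18.96 N·m
In lb·ft: 18.96/1.356 = 14 lb·ft

14 lb·ft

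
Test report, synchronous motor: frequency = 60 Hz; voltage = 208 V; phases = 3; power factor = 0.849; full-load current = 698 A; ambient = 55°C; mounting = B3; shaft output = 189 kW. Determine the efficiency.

P_out = 189 kW = 189000 W
P_in = √3·V_L·I_L·cosφ = 1.732 × 208 × 698 × 0.849 = 213488 W
η = P_out / P_in = 189000 / 213488 = 0.885 = 88.5%

88.5 %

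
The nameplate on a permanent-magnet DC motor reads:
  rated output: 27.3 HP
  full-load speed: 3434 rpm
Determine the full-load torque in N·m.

56.6 N·m

P_out = 27.3 × 746 = 20366 W
ω = 2π × 3434/60 = 359.6 rad/s
τ = P_out/ω = 20366/359.6 = 56.6 N·m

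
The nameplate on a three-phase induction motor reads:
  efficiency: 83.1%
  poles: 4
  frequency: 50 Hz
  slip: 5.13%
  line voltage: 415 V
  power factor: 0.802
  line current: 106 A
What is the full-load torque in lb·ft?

P_in = √3·V·I·cosφ = 1.732 × 415 × 106 × 0.802 = 61105 W
P_out = η·P_in = 0.831 × 61105 = 50778 W
n_s = 120×50/4 = 1500 rpm; n = 1500×(1−0.0513) = 1423 rpm
ω = 2π×1423/60 = 149 rad/s
τ = P_out/ω = 50778/149 = 340.8 N·m
In lb·ft: 340.8/1.356 = 251 lb·ft

251 lb·ft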